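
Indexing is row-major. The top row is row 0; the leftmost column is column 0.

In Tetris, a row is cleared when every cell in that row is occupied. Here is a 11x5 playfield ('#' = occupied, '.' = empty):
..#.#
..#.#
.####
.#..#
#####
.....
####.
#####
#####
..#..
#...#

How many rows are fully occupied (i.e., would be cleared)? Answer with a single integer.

Check each row:
  row 0: 3 empty cells -> not full
  row 1: 3 empty cells -> not full
  row 2: 1 empty cell -> not full
  row 3: 3 empty cells -> not full
  row 4: 0 empty cells -> FULL (clear)
  row 5: 5 empty cells -> not full
  row 6: 1 empty cell -> not full
  row 7: 0 empty cells -> FULL (clear)
  row 8: 0 empty cells -> FULL (clear)
  row 9: 4 empty cells -> not full
  row 10: 3 empty cells -> not full
Total rows cleared: 3

Answer: 3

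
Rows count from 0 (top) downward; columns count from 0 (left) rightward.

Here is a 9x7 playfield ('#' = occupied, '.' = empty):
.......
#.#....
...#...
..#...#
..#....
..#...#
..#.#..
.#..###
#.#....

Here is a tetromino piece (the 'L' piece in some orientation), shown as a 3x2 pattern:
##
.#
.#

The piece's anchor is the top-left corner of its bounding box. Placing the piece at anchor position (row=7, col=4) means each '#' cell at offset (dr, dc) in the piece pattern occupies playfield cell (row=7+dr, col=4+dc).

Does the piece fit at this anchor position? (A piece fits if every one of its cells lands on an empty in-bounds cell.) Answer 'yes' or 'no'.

Check each piece cell at anchor (7, 4):
  offset (0,0) -> (7,4): occupied ('#') -> FAIL
  offset (0,1) -> (7,5): occupied ('#') -> FAIL
  offset (1,1) -> (8,5): empty -> OK
  offset (2,1) -> (9,5): out of bounds -> FAIL
All cells valid: no

Answer: no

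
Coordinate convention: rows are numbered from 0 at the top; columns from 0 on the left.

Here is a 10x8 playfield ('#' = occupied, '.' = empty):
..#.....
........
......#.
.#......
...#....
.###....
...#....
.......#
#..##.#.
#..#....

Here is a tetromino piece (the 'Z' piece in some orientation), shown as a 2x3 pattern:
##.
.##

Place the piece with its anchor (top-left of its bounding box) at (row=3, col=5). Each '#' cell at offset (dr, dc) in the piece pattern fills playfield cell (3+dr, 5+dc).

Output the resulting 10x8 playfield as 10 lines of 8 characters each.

Fill (3+0,5+0) = (3,5)
Fill (3+0,5+1) = (3,6)
Fill (3+1,5+1) = (4,6)
Fill (3+1,5+2) = (4,7)

Answer: ..#.....
........
......#.
.#...##.
...#..##
.###....
...#....
.......#
#..##.#.
#..#....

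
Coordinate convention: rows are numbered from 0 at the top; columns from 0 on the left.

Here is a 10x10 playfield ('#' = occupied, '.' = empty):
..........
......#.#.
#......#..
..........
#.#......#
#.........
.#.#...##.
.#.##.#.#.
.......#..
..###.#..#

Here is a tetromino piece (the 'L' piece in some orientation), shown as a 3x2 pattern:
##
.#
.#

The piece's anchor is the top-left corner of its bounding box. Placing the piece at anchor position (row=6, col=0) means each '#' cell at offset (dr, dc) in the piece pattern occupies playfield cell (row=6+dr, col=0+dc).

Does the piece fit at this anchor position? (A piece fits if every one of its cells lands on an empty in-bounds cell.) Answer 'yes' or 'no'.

Answer: no

Derivation:
Check each piece cell at anchor (6, 0):
  offset (0,0) -> (6,0): empty -> OK
  offset (0,1) -> (6,1): occupied ('#') -> FAIL
  offset (1,1) -> (7,1): occupied ('#') -> FAIL
  offset (2,1) -> (8,1): empty -> OK
All cells valid: no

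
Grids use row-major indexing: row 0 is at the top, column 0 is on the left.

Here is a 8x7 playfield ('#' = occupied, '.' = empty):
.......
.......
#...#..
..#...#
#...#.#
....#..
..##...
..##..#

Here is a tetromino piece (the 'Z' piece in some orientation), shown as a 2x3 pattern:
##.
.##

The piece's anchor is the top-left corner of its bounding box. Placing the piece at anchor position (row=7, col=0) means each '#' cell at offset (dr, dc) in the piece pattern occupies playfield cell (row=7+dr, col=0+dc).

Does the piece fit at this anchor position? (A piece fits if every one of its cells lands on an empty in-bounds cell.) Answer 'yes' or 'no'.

Answer: no

Derivation:
Check each piece cell at anchor (7, 0):
  offset (0,0) -> (7,0): empty -> OK
  offset (0,1) -> (7,1): empty -> OK
  offset (1,1) -> (8,1): out of bounds -> FAIL
  offset (1,2) -> (8,2): out of bounds -> FAIL
All cells valid: no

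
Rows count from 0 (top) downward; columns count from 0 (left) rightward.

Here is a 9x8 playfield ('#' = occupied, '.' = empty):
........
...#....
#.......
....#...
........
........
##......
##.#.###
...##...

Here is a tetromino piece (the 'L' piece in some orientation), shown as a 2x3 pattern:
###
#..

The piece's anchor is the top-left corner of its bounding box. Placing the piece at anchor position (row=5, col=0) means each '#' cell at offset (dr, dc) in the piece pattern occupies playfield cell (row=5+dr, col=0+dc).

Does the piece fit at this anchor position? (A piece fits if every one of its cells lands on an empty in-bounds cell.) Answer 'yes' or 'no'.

Check each piece cell at anchor (5, 0):
  offset (0,0) -> (5,0): empty -> OK
  offset (0,1) -> (5,1): empty -> OK
  offset (0,2) -> (5,2): empty -> OK
  offset (1,0) -> (6,0): occupied ('#') -> FAIL
All cells valid: no

Answer: no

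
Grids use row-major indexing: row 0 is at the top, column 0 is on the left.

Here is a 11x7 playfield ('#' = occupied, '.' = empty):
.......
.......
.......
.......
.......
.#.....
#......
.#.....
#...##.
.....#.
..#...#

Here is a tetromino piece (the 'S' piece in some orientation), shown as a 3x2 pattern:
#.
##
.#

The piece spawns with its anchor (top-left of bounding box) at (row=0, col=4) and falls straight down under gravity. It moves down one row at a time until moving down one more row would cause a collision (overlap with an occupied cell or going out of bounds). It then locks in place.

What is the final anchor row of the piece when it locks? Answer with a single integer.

Answer: 5

Derivation:
Spawn at (row=0, col=4). Try each row:
  row 0: fits
  row 1: fits
  row 2: fits
  row 3: fits
  row 4: fits
  row 5: fits
  row 6: blocked -> lock at row 5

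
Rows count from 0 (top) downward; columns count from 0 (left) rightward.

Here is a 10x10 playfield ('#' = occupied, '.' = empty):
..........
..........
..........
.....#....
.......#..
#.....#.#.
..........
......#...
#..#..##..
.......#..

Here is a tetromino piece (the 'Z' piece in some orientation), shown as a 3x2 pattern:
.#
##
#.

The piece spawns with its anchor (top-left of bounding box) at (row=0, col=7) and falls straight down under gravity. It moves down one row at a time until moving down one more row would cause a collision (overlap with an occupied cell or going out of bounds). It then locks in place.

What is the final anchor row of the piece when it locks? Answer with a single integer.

Answer: 1

Derivation:
Spawn at (row=0, col=7). Try each row:
  row 0: fits
  row 1: fits
  row 2: blocked -> lock at row 1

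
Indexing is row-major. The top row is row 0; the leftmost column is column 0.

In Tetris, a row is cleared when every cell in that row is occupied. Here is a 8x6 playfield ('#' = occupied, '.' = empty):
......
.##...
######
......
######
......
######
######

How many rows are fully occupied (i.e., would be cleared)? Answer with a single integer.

Check each row:
  row 0: 6 empty cells -> not full
  row 1: 4 empty cells -> not full
  row 2: 0 empty cells -> FULL (clear)
  row 3: 6 empty cells -> not full
  row 4: 0 empty cells -> FULL (clear)
  row 5: 6 empty cells -> not full
  row 6: 0 empty cells -> FULL (clear)
  row 7: 0 empty cells -> FULL (clear)
Total rows cleared: 4

Answer: 4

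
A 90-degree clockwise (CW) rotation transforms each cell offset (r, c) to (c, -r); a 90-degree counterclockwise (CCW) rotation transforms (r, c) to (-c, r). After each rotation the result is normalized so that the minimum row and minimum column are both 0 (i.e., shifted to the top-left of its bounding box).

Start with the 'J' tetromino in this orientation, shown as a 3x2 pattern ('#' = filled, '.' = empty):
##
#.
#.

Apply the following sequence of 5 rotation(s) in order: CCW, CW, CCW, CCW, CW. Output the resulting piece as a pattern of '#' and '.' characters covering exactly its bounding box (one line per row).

Start:
##
#.
#.
After rotation 1 (CCW):
#..
###
After rotation 2 (CW):
##
#.
#.
After rotation 3 (CCW):
#..
###
After rotation 4 (CCW):
.#
.#
##
After rotation 5 (CW):
#..
###

Answer: #..
###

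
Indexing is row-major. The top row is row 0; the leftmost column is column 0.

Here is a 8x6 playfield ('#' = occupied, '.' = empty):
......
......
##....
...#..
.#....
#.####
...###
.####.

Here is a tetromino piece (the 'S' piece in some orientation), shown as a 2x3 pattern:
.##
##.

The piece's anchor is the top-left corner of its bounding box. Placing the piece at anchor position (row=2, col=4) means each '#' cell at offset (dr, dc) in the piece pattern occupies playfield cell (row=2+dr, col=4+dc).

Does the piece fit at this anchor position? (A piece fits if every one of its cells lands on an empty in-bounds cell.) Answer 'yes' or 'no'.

Check each piece cell at anchor (2, 4):
  offset (0,1) -> (2,5): empty -> OK
  offset (0,2) -> (2,6): out of bounds -> FAIL
  offset (1,0) -> (3,4): empty -> OK
  offset (1,1) -> (3,5): empty -> OK
All cells valid: no

Answer: no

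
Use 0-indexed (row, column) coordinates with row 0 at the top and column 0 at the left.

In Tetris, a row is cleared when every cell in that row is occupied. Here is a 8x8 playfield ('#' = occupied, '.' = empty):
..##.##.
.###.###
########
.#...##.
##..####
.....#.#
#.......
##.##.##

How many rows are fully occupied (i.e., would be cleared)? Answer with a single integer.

Answer: 1

Derivation:
Check each row:
  row 0: 4 empty cells -> not full
  row 1: 2 empty cells -> not full
  row 2: 0 empty cells -> FULL (clear)
  row 3: 5 empty cells -> not full
  row 4: 2 empty cells -> not full
  row 5: 6 empty cells -> not full
  row 6: 7 empty cells -> not full
  row 7: 2 empty cells -> not full
Total rows cleared: 1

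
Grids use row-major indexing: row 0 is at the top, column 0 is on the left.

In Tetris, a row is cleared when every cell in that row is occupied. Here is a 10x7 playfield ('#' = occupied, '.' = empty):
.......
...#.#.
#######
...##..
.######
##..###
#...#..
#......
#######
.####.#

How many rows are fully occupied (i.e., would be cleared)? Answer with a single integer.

Check each row:
  row 0: 7 empty cells -> not full
  row 1: 5 empty cells -> not full
  row 2: 0 empty cells -> FULL (clear)
  row 3: 5 empty cells -> not full
  row 4: 1 empty cell -> not full
  row 5: 2 empty cells -> not full
  row 6: 5 empty cells -> not full
  row 7: 6 empty cells -> not full
  row 8: 0 empty cells -> FULL (clear)
  row 9: 2 empty cells -> not full
Total rows cleared: 2

Answer: 2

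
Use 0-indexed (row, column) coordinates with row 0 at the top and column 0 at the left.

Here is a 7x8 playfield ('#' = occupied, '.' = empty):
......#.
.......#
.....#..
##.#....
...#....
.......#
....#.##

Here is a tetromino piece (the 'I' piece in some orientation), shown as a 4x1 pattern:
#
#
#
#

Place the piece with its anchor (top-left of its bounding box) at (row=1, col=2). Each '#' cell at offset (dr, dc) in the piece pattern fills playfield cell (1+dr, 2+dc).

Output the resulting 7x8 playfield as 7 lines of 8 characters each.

Fill (1+0,2+0) = (1,2)
Fill (1+1,2+0) = (2,2)
Fill (1+2,2+0) = (3,2)
Fill (1+3,2+0) = (4,2)

Answer: ......#.
..#....#
..#..#..
####....
..##....
.......#
....#.##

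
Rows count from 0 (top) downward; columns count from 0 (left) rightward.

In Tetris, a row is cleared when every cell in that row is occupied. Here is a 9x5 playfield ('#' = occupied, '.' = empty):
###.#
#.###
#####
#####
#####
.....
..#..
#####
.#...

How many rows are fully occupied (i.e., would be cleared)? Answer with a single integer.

Answer: 4

Derivation:
Check each row:
  row 0: 1 empty cell -> not full
  row 1: 1 empty cell -> not full
  row 2: 0 empty cells -> FULL (clear)
  row 3: 0 empty cells -> FULL (clear)
  row 4: 0 empty cells -> FULL (clear)
  row 5: 5 empty cells -> not full
  row 6: 4 empty cells -> not full
  row 7: 0 empty cells -> FULL (clear)
  row 8: 4 empty cells -> not full
Total rows cleared: 4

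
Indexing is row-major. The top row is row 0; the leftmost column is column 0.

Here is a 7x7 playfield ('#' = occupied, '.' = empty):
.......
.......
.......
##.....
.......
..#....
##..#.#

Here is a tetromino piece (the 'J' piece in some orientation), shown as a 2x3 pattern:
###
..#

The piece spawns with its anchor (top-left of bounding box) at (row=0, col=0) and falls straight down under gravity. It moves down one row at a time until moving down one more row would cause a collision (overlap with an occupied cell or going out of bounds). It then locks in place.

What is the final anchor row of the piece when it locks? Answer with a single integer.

Answer: 2

Derivation:
Spawn at (row=0, col=0). Try each row:
  row 0: fits
  row 1: fits
  row 2: fits
  row 3: blocked -> lock at row 2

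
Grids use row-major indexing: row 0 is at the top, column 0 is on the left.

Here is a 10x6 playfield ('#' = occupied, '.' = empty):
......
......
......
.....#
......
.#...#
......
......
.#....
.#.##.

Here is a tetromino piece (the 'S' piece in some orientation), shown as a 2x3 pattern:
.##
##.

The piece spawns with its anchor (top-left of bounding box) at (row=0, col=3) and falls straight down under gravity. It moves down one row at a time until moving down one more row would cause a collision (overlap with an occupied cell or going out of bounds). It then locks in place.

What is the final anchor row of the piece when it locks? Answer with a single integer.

Answer: 2

Derivation:
Spawn at (row=0, col=3). Try each row:
  row 0: fits
  row 1: fits
  row 2: fits
  row 3: blocked -> lock at row 2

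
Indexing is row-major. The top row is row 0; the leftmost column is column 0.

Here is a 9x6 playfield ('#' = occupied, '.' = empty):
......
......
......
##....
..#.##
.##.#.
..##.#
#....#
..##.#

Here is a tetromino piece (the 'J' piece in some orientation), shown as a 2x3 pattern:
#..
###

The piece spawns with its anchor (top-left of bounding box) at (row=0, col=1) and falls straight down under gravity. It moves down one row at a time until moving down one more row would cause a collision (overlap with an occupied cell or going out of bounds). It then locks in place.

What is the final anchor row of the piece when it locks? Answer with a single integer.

Answer: 1

Derivation:
Spawn at (row=0, col=1). Try each row:
  row 0: fits
  row 1: fits
  row 2: blocked -> lock at row 1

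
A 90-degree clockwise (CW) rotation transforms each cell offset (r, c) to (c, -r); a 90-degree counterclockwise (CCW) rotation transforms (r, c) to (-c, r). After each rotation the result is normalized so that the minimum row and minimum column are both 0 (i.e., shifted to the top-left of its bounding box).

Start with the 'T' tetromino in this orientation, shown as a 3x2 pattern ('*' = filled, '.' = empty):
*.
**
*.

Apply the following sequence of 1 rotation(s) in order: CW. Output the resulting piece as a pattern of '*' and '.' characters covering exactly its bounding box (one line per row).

Answer: ***
.*.

Derivation:
Start:
*.
**
*.
After rotation 1 (CW):
***
.*.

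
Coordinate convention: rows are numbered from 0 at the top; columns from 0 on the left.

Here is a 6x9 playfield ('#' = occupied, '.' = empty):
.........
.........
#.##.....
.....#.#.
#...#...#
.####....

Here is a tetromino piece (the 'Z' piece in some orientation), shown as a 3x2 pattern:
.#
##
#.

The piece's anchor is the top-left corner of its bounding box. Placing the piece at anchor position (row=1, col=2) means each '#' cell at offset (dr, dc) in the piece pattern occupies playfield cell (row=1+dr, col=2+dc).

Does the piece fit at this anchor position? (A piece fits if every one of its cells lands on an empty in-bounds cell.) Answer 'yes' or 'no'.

Answer: no

Derivation:
Check each piece cell at anchor (1, 2):
  offset (0,1) -> (1,3): empty -> OK
  offset (1,0) -> (2,2): occupied ('#') -> FAIL
  offset (1,1) -> (2,3): occupied ('#') -> FAIL
  offset (2,0) -> (3,2): empty -> OK
All cells valid: no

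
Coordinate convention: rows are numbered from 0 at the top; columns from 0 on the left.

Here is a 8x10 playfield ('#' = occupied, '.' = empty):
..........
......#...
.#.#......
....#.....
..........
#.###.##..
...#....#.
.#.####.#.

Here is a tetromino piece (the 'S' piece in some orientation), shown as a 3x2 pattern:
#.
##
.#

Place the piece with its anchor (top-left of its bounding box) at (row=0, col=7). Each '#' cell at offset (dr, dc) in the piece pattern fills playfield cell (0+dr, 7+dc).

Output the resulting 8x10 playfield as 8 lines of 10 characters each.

Answer: .......#..
......###.
.#.#....#.
....#.....
..........
#.###.##..
...#....#.
.#.####.#.

Derivation:
Fill (0+0,7+0) = (0,7)
Fill (0+1,7+0) = (1,7)
Fill (0+1,7+1) = (1,8)
Fill (0+2,7+1) = (2,8)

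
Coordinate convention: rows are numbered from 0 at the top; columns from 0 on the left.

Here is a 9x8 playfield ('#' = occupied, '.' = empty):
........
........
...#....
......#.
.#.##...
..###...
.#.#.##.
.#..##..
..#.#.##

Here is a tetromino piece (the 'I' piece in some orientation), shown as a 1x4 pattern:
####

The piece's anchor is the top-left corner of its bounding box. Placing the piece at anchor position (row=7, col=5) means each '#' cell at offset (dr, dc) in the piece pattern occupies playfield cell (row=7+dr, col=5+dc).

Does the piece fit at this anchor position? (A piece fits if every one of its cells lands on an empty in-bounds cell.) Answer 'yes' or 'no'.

Answer: no

Derivation:
Check each piece cell at anchor (7, 5):
  offset (0,0) -> (7,5): occupied ('#') -> FAIL
  offset (0,1) -> (7,6): empty -> OK
  offset (0,2) -> (7,7): empty -> OK
  offset (0,3) -> (7,8): out of bounds -> FAIL
All cells valid: no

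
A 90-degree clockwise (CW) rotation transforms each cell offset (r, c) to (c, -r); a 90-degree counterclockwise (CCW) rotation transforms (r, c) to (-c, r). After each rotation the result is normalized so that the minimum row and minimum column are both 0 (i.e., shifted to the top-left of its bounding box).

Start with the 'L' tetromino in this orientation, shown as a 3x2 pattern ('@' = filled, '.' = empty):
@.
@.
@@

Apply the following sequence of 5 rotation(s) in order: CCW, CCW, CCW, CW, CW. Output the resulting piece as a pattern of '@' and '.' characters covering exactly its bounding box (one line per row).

Answer: ..@
@@@

Derivation:
Start:
@.
@.
@@
After rotation 1 (CCW):
..@
@@@
After rotation 2 (CCW):
@@
.@
.@
After rotation 3 (CCW):
@@@
@..
After rotation 4 (CW):
@@
.@
.@
After rotation 5 (CW):
..@
@@@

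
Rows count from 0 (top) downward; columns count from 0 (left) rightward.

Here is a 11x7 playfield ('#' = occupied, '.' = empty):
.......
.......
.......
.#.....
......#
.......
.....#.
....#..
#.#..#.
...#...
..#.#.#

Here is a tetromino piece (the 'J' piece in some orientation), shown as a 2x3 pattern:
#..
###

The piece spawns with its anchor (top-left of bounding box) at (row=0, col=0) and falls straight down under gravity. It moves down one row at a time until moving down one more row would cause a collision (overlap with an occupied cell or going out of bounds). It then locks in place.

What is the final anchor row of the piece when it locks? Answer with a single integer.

Answer: 1

Derivation:
Spawn at (row=0, col=0). Try each row:
  row 0: fits
  row 1: fits
  row 2: blocked -> lock at row 1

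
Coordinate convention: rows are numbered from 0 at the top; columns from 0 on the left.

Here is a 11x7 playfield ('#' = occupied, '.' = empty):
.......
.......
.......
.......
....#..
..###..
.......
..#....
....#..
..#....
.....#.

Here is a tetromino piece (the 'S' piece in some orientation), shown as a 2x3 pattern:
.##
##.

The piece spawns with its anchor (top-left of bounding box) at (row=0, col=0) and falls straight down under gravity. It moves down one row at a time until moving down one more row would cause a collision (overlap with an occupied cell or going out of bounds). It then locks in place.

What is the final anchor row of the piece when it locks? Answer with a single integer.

Answer: 4

Derivation:
Spawn at (row=0, col=0). Try each row:
  row 0: fits
  row 1: fits
  row 2: fits
  row 3: fits
  row 4: fits
  row 5: blocked -> lock at row 4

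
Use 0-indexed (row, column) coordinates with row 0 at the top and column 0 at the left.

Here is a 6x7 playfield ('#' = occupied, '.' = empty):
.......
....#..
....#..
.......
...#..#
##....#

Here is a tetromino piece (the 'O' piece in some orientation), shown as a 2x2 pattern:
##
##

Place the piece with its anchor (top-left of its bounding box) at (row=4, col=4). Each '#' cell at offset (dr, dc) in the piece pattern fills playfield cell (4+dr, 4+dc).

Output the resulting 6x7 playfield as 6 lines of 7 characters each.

Answer: .......
....#..
....#..
.......
...####
##..###

Derivation:
Fill (4+0,4+0) = (4,4)
Fill (4+0,4+1) = (4,5)
Fill (4+1,4+0) = (5,4)
Fill (4+1,4+1) = (5,5)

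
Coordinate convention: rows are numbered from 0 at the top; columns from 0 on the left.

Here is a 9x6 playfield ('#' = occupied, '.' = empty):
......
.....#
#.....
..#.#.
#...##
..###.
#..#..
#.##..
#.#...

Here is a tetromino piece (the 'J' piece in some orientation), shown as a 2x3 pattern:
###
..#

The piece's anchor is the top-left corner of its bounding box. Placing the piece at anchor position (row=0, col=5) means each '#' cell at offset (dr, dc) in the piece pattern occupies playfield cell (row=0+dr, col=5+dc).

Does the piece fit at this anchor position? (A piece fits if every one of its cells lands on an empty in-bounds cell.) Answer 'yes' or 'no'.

Check each piece cell at anchor (0, 5):
  offset (0,0) -> (0,5): empty -> OK
  offset (0,1) -> (0,6): out of bounds -> FAIL
  offset (0,2) -> (0,7): out of bounds -> FAIL
  offset (1,2) -> (1,7): out of bounds -> FAIL
All cells valid: no

Answer: no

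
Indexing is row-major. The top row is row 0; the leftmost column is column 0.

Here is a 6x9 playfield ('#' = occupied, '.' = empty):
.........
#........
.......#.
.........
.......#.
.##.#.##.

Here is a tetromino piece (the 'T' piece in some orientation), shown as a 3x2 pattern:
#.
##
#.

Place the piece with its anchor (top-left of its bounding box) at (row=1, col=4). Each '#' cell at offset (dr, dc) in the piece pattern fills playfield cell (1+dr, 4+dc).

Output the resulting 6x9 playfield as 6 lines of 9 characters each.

Fill (1+0,4+0) = (1,4)
Fill (1+1,4+0) = (2,4)
Fill (1+1,4+1) = (2,5)
Fill (1+2,4+0) = (3,4)

Answer: .........
#...#....
....##.#.
....#....
.......#.
.##.#.##.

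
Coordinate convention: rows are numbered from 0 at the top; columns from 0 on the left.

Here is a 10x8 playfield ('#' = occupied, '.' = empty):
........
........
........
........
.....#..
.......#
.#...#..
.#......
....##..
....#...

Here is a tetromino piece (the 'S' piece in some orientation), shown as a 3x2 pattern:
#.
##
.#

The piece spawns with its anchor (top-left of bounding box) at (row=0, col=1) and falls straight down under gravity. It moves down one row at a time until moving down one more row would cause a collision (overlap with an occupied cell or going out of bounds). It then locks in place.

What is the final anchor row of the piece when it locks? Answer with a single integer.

Spawn at (row=0, col=1). Try each row:
  row 0: fits
  row 1: fits
  row 2: fits
  row 3: fits
  row 4: fits
  row 5: blocked -> lock at row 4

Answer: 4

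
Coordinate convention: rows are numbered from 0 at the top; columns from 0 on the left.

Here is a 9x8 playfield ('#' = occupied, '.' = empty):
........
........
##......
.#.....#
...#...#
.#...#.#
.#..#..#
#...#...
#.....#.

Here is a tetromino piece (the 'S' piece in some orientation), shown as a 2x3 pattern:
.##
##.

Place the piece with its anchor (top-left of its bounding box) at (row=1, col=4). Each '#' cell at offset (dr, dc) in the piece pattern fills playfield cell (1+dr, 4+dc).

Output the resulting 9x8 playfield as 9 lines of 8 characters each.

Fill (1+0,4+1) = (1,5)
Fill (1+0,4+2) = (1,6)
Fill (1+1,4+0) = (2,4)
Fill (1+1,4+1) = (2,5)

Answer: ........
.....##.
##..##..
.#.....#
...#...#
.#...#.#
.#..#..#
#...#...
#.....#.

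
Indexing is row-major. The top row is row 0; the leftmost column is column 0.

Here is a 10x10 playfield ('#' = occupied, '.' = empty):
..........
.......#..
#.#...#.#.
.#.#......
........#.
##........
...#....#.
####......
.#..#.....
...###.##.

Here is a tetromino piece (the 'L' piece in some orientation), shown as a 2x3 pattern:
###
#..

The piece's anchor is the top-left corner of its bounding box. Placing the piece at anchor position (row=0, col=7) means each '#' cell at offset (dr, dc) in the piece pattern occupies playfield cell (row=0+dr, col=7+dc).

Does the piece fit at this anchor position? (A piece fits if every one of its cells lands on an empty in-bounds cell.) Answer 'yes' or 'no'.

Answer: no

Derivation:
Check each piece cell at anchor (0, 7):
  offset (0,0) -> (0,7): empty -> OK
  offset (0,1) -> (0,8): empty -> OK
  offset (0,2) -> (0,9): empty -> OK
  offset (1,0) -> (1,7): occupied ('#') -> FAIL
All cells valid: no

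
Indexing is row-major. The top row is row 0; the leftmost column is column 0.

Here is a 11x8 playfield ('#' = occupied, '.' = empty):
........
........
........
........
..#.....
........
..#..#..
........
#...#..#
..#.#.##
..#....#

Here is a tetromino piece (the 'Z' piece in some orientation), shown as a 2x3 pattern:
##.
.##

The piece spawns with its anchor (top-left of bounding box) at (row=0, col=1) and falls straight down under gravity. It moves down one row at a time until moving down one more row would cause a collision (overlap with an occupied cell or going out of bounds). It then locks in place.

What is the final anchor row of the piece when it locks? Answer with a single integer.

Answer: 2

Derivation:
Spawn at (row=0, col=1). Try each row:
  row 0: fits
  row 1: fits
  row 2: fits
  row 3: blocked -> lock at row 2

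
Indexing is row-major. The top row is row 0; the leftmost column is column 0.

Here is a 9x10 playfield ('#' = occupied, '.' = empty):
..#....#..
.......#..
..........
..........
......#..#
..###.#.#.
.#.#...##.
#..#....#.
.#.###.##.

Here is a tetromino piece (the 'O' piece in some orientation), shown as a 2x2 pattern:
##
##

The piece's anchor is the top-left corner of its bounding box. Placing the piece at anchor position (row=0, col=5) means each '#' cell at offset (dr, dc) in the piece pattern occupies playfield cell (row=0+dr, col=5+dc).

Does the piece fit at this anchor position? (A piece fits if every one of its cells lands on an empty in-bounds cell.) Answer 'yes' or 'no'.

Check each piece cell at anchor (0, 5):
  offset (0,0) -> (0,5): empty -> OK
  offset (0,1) -> (0,6): empty -> OK
  offset (1,0) -> (1,5): empty -> OK
  offset (1,1) -> (1,6): empty -> OK
All cells valid: yes

Answer: yes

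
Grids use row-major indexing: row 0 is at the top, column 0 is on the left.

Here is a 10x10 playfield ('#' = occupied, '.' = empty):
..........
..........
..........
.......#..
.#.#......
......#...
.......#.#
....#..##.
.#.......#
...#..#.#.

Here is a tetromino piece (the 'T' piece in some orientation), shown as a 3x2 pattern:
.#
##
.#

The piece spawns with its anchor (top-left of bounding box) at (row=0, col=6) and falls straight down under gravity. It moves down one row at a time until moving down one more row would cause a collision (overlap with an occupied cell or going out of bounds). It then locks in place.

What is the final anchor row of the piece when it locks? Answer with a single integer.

Answer: 0

Derivation:
Spawn at (row=0, col=6). Try each row:
  row 0: fits
  row 1: blocked -> lock at row 0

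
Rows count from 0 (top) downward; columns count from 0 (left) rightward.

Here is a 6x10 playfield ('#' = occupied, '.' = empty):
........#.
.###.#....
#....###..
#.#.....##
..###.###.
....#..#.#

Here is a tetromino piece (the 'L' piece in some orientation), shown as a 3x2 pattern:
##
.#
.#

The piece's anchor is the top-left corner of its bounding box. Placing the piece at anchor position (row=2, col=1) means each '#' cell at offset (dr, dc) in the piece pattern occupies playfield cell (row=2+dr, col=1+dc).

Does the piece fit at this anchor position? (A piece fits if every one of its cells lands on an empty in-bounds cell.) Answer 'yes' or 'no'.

Answer: no

Derivation:
Check each piece cell at anchor (2, 1):
  offset (0,0) -> (2,1): empty -> OK
  offset (0,1) -> (2,2): empty -> OK
  offset (1,1) -> (3,2): occupied ('#') -> FAIL
  offset (2,1) -> (4,2): occupied ('#') -> FAIL
All cells valid: no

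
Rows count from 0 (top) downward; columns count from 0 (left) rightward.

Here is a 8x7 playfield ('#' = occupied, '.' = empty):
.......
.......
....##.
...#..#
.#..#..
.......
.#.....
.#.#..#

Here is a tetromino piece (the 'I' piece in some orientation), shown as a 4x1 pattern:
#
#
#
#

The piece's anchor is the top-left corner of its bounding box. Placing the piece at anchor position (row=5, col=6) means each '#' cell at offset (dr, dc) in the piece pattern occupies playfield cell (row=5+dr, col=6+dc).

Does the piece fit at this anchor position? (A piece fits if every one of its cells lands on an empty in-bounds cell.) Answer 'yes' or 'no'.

Check each piece cell at anchor (5, 6):
  offset (0,0) -> (5,6): empty -> OK
  offset (1,0) -> (6,6): empty -> OK
  offset (2,0) -> (7,6): occupied ('#') -> FAIL
  offset (3,0) -> (8,6): out of bounds -> FAIL
All cells valid: no

Answer: no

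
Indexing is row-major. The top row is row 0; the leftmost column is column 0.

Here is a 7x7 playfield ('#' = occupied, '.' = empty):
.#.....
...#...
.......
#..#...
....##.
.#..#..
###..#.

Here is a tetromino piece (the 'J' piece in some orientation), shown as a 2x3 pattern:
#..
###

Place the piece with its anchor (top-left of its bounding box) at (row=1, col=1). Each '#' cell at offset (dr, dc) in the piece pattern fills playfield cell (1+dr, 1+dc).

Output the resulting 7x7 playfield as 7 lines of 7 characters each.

Answer: .#.....
.#.#...
.###...
#..#...
....##.
.#..#..
###..#.

Derivation:
Fill (1+0,1+0) = (1,1)
Fill (1+1,1+0) = (2,1)
Fill (1+1,1+1) = (2,2)
Fill (1+1,1+2) = (2,3)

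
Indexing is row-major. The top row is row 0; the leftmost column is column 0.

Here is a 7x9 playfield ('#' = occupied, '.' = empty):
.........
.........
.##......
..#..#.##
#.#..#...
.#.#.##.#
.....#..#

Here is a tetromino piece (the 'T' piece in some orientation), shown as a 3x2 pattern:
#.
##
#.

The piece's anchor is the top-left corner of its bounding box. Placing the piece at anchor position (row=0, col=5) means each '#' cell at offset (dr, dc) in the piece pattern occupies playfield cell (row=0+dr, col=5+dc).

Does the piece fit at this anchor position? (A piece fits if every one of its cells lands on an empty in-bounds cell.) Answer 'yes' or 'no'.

Answer: yes

Derivation:
Check each piece cell at anchor (0, 5):
  offset (0,0) -> (0,5): empty -> OK
  offset (1,0) -> (1,5): empty -> OK
  offset (1,1) -> (1,6): empty -> OK
  offset (2,0) -> (2,5): empty -> OK
All cells valid: yes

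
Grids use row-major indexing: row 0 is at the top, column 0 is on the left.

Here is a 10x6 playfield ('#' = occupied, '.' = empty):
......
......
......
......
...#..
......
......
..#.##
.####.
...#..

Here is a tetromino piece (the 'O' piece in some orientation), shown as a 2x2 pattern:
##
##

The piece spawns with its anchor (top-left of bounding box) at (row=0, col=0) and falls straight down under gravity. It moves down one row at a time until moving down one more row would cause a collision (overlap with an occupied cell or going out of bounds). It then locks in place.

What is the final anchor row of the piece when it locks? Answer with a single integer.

Spawn at (row=0, col=0). Try each row:
  row 0: fits
  row 1: fits
  row 2: fits
  row 3: fits
  row 4: fits
  row 5: fits
  row 6: fits
  row 7: blocked -> lock at row 6

Answer: 6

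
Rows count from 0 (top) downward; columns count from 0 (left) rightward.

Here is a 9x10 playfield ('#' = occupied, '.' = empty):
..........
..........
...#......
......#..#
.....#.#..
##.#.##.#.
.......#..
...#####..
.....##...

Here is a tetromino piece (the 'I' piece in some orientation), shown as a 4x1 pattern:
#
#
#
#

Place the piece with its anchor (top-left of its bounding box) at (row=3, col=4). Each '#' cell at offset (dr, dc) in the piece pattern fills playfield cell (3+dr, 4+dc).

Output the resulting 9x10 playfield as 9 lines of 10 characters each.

Fill (3+0,4+0) = (3,4)
Fill (3+1,4+0) = (4,4)
Fill (3+2,4+0) = (5,4)
Fill (3+3,4+0) = (6,4)

Answer: ..........
..........
...#......
....#.#..#
....##.#..
##.####.#.
....#..#..
...#####..
.....##...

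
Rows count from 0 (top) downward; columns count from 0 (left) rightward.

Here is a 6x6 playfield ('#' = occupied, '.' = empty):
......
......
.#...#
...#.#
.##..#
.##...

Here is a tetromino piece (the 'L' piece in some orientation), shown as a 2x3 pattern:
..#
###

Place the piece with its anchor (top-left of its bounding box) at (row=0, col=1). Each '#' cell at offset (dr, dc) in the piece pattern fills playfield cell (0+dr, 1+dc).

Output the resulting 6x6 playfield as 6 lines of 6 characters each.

Fill (0+0,1+2) = (0,3)
Fill (0+1,1+0) = (1,1)
Fill (0+1,1+1) = (1,2)
Fill (0+1,1+2) = (1,3)

Answer: ...#..
.###..
.#...#
...#.#
.##..#
.##...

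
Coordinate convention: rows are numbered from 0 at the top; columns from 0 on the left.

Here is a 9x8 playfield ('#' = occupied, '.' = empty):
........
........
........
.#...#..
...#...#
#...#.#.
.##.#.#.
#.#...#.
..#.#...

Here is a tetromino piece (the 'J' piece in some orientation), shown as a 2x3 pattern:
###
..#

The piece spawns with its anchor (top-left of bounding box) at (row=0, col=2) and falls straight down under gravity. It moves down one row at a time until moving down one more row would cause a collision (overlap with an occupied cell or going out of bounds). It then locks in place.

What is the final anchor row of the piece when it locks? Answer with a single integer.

Answer: 3

Derivation:
Spawn at (row=0, col=2). Try each row:
  row 0: fits
  row 1: fits
  row 2: fits
  row 3: fits
  row 4: blocked -> lock at row 3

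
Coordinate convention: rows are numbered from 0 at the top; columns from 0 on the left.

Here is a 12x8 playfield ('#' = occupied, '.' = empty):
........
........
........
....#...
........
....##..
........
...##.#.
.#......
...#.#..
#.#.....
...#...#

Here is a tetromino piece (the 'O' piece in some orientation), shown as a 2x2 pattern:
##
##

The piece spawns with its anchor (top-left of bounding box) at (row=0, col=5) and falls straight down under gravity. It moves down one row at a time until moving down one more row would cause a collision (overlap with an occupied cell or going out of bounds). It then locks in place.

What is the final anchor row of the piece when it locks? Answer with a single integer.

Spawn at (row=0, col=5). Try each row:
  row 0: fits
  row 1: fits
  row 2: fits
  row 3: fits
  row 4: blocked -> lock at row 3

Answer: 3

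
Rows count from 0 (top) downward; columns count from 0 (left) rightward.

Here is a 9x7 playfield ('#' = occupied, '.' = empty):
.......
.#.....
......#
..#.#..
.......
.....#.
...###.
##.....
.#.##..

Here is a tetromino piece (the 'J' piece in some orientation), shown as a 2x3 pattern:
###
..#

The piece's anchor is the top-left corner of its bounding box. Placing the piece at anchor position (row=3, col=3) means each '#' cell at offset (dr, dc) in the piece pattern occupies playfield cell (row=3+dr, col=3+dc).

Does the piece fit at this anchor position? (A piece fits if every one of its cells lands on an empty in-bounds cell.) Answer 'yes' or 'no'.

Check each piece cell at anchor (3, 3):
  offset (0,0) -> (3,3): empty -> OK
  offset (0,1) -> (3,4): occupied ('#') -> FAIL
  offset (0,2) -> (3,5): empty -> OK
  offset (1,2) -> (4,5): empty -> OK
All cells valid: no

Answer: no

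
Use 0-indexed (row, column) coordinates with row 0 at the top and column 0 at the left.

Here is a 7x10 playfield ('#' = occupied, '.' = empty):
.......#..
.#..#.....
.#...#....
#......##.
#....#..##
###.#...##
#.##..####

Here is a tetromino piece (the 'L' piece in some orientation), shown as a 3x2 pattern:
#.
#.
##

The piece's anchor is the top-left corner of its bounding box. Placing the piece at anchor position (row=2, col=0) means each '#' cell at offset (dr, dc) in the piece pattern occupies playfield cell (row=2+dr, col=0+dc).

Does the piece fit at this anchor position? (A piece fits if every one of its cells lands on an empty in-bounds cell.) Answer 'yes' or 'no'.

Answer: no

Derivation:
Check each piece cell at anchor (2, 0):
  offset (0,0) -> (2,0): empty -> OK
  offset (1,0) -> (3,0): occupied ('#') -> FAIL
  offset (2,0) -> (4,0): occupied ('#') -> FAIL
  offset (2,1) -> (4,1): empty -> OK
All cells valid: no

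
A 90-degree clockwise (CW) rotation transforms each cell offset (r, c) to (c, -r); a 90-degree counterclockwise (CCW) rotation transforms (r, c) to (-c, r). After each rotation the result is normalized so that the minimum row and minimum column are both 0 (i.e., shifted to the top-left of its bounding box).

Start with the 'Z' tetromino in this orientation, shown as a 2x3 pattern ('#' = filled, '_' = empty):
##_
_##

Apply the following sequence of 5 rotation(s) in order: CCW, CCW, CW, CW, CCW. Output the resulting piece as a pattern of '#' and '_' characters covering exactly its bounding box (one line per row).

Start:
##_
_##
After rotation 1 (CCW):
_#
##
#_
After rotation 2 (CCW):
##_
_##
After rotation 3 (CW):
_#
##
#_
After rotation 4 (CW):
##_
_##
After rotation 5 (CCW):
_#
##
#_

Answer: _#
##
#_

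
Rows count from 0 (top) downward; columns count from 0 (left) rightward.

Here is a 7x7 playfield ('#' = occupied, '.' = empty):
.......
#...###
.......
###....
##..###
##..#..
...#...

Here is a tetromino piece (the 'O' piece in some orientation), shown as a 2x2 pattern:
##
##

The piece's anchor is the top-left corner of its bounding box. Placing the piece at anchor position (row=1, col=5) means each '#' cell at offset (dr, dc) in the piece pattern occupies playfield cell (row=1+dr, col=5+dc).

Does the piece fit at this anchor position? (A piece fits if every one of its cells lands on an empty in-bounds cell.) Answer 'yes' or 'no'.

Check each piece cell at anchor (1, 5):
  offset (0,0) -> (1,5): occupied ('#') -> FAIL
  offset (0,1) -> (1,6): occupied ('#') -> FAIL
  offset (1,0) -> (2,5): empty -> OK
  offset (1,1) -> (2,6): empty -> OK
All cells valid: no

Answer: no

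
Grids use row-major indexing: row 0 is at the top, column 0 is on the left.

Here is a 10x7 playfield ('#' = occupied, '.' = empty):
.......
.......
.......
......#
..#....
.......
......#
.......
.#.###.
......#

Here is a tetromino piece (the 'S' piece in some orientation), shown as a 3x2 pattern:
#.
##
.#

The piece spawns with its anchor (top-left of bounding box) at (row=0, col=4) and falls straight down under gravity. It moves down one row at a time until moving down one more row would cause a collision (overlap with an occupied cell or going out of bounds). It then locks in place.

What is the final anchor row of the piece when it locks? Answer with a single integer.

Answer: 5

Derivation:
Spawn at (row=0, col=4). Try each row:
  row 0: fits
  row 1: fits
  row 2: fits
  row 3: fits
  row 4: fits
  row 5: fits
  row 6: blocked -> lock at row 5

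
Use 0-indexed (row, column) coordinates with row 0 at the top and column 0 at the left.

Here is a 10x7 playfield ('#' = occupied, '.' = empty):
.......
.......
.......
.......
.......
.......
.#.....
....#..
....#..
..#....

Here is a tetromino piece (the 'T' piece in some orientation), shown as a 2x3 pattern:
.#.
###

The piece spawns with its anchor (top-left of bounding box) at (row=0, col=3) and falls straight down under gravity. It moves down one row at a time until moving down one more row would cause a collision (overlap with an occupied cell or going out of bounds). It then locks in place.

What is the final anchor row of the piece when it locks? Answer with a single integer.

Answer: 5

Derivation:
Spawn at (row=0, col=3). Try each row:
  row 0: fits
  row 1: fits
  row 2: fits
  row 3: fits
  row 4: fits
  row 5: fits
  row 6: blocked -> lock at row 5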